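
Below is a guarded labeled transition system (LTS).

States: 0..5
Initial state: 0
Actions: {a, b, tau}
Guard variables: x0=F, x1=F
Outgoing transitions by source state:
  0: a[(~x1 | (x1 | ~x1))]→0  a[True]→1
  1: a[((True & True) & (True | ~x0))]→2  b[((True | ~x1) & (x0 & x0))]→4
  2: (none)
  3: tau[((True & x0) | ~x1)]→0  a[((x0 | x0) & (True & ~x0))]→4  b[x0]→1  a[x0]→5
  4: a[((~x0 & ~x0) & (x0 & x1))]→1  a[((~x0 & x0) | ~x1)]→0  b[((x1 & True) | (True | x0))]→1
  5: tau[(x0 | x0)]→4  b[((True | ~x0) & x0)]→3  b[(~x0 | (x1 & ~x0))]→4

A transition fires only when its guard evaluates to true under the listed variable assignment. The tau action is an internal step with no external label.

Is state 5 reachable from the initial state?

Guard filter leaves 7 enabled edge(s).
Layer 0: {0}
Layer 1: {1}  total {0,1}
Layer 2: {2}  total {0,1,2}
Reach set: {0,1,2}

Answer: UNREACHABLE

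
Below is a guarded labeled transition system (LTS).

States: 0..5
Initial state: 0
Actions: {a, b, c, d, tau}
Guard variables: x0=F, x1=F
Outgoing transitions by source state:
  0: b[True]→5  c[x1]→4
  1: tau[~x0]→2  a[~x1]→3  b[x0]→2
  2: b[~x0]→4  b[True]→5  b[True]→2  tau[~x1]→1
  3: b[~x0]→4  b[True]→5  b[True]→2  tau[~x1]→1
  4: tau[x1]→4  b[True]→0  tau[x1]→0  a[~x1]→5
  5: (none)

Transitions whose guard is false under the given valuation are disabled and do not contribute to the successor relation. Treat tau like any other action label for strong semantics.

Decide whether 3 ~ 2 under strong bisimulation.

Compute ~ classes (split until stable):
  round 0: {{0,1,2,3,4,5}}
  round 1: {{0},{1},{2,3},{4},{5}}
stable after 2 split(s): 5 block(s)
class of 3: {2,3}; class of 2: {2,3}

Answer: BISIMILAR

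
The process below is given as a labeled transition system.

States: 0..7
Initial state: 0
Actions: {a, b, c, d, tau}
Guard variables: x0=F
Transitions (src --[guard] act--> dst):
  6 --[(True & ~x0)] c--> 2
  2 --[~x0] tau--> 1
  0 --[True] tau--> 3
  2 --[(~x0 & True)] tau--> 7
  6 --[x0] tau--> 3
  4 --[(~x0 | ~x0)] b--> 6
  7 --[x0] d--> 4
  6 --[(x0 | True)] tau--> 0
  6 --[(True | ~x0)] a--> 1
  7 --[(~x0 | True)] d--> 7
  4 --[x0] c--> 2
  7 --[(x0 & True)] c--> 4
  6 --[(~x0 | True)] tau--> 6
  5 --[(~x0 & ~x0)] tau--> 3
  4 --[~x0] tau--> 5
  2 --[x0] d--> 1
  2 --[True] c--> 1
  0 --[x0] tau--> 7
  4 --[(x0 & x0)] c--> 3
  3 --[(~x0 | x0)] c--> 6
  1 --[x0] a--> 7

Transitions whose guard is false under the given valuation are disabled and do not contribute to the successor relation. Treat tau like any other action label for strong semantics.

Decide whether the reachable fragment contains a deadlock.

Reachable = {0,1,2,3,6,7}
  0: tau→3  [1 exit(s)]
  1: ∅  [STUCK]
  2: c→1  tau→1  tau→7  [3 exit(s)]
  3: c→6  [1 exit(s)]
  6: a→1  c→2  tau→0  tau→6  [4 exit(s)]
  7: d→7  [1 exit(s)]
witness 1: tau·c·a

Answer: DEADLOCK at state 1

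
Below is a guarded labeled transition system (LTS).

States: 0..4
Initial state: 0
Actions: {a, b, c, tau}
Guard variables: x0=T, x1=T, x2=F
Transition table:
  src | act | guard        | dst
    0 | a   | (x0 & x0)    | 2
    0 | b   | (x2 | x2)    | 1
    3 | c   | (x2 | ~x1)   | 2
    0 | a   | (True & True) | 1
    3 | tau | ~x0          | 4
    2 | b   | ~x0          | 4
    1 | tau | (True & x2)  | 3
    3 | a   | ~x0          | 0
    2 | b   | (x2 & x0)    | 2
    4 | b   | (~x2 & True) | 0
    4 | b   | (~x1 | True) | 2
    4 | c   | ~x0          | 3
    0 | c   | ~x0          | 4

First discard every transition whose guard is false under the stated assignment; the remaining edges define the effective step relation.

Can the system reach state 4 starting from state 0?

Answer: UNREACHABLE

Trace:
4 transition(s) survive guard evaluation.
L0 = {0}
L1 = {1,2}  total {0,1,2}
R = {0,1,2}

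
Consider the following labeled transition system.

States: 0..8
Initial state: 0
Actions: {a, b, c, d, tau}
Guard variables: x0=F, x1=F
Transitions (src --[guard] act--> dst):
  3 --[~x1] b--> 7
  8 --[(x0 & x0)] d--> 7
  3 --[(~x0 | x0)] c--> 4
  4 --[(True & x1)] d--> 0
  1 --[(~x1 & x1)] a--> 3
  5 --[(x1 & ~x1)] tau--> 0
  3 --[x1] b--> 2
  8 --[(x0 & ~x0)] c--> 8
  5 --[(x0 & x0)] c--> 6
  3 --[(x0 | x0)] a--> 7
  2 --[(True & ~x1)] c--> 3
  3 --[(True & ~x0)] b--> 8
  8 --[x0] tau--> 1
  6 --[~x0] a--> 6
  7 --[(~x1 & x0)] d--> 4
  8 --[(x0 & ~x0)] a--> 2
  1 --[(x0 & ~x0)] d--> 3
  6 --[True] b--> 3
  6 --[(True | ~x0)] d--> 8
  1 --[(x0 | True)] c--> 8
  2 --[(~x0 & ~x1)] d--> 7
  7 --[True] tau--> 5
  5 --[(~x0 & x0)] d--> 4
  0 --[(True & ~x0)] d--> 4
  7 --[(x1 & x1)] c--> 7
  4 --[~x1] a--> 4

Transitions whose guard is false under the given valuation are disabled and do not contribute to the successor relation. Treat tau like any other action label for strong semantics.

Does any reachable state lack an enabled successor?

R = {0,4}
  0: d→4  [1 out]
  4: a→4  [1 out]

Answer: DEADLOCK-FREE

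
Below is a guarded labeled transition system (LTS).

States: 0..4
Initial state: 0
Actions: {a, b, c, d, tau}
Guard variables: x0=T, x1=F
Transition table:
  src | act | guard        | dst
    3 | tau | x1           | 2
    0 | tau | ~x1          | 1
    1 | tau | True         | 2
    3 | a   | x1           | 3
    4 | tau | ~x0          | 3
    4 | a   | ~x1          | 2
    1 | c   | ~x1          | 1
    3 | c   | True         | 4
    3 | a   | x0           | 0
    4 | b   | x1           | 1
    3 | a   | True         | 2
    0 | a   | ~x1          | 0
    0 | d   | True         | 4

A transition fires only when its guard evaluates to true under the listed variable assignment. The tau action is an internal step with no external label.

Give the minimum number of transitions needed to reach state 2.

BFS to 2:
  L0 = {0}
  L1 = {1,4}
  L2 = {2}
2 enters at depth 2; path d·a

Answer: 2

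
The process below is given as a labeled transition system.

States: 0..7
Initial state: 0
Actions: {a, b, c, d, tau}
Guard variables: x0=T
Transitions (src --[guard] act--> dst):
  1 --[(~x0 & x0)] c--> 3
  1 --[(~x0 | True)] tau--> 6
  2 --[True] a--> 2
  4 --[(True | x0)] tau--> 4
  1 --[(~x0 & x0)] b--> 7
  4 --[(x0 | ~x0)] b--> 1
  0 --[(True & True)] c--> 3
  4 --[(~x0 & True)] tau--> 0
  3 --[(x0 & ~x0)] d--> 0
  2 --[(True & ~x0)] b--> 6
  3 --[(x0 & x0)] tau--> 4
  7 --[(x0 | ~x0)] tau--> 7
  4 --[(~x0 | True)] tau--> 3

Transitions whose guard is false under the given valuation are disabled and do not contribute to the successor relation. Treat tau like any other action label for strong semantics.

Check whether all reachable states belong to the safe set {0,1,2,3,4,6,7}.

Allowed set {0,1,2,3,4,6,7}
Reachable = {0,1,3,4,6}
  0: ok
  1: ok
  3: ok
  4: ok
  6: ok

Answer: INVARIANT HOLDS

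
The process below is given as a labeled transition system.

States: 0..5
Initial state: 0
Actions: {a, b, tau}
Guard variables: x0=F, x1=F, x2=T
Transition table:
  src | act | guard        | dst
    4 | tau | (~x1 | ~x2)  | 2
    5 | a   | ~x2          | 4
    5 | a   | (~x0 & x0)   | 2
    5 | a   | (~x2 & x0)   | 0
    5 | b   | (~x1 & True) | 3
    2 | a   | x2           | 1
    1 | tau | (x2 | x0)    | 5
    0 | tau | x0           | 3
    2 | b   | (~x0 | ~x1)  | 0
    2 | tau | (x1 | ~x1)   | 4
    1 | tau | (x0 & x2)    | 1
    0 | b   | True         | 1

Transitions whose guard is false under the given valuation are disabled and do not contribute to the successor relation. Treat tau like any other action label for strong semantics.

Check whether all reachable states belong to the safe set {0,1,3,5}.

Safe = {0,1,3,5}
Reachable = {0,1,3,5}
  0: ok
  1: ok
  3: ok
  5: ok

Answer: INVARIANT HOLDS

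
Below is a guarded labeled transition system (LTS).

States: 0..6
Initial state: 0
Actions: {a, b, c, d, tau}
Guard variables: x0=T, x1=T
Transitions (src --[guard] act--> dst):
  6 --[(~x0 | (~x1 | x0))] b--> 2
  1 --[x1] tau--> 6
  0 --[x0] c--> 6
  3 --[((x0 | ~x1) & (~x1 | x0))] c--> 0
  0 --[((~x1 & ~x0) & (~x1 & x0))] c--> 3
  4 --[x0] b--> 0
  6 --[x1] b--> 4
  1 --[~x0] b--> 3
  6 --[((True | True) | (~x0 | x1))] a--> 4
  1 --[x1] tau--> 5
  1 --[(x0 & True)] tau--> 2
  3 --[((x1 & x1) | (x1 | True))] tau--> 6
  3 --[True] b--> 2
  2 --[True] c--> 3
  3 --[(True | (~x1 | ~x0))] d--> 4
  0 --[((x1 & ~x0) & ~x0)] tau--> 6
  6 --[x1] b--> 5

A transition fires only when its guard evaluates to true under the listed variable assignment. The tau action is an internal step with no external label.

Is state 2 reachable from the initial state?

Answer: REACHABLE

Working:
After dropping false guards: 14 live edges.
depth 0: {0}
depth 1: {6}  now seen {0,6}
depth 2: {2,4,5}  now seen {0,2,4,5,6}
depth 3: {3}  now seen {0,2,3,4,5,6}
Reach set: {0,2,3,4,5,6}
Path to 2: c·b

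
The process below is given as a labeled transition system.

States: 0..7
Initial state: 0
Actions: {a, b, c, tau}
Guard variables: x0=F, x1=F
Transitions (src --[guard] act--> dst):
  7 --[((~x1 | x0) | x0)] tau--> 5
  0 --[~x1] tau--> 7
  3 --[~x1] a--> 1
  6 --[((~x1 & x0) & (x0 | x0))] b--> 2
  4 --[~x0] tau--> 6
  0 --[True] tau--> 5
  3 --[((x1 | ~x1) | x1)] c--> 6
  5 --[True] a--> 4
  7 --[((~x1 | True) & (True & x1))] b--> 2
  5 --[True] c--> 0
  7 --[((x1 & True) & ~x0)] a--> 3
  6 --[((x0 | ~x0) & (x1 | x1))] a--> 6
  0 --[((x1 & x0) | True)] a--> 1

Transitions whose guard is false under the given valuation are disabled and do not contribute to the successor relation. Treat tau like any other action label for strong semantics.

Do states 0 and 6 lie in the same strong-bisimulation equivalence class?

Compute ~ classes (split until stable):
  round 0: {{0,1,2,3,4,5,6,7}}
  round 1: {{0},{1,2,6},{3,5},{4,7}}
  round 2: {{0},{1,2,6},{3},{4},{5},{7}}
Fixed point at round 3; 6 class(es).
class of 0: {0}; class of 6: {1,2,6}

Answer: NOT BISIMILAR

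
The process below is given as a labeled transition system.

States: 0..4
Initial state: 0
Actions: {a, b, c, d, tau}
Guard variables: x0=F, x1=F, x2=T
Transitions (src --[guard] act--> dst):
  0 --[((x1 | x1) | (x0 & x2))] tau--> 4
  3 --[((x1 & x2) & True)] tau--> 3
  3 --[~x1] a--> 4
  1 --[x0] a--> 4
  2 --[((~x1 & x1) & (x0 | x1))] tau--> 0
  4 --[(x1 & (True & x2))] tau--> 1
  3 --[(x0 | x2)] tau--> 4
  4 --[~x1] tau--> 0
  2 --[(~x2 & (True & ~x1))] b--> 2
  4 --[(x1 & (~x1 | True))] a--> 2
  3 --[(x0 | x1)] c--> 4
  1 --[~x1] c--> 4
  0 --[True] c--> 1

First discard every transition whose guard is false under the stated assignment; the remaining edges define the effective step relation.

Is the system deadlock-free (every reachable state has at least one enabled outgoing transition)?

Answer: DEADLOCK-FREE

Working:
R = {0,1,4}
  0: c→1  [1 out]
  1: c→4  [1 out]
  4: tau→0  [1 out]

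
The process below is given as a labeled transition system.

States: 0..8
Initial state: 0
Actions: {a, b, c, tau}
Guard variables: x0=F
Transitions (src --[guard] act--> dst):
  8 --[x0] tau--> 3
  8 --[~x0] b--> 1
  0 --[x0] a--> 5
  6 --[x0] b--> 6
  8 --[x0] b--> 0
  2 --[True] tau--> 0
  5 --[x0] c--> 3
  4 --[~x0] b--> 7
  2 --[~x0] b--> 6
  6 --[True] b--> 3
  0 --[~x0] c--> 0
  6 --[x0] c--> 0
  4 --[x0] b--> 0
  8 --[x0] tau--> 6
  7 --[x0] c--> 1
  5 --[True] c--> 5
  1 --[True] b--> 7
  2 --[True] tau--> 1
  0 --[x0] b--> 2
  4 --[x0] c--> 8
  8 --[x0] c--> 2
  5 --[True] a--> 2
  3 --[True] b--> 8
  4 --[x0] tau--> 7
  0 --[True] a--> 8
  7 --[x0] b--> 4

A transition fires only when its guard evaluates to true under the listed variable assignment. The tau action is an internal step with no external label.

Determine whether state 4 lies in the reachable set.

Answer: UNREACHABLE

Analysis:
Guard filter leaves 12 enabled edge(s).
L0 = {0}
L1 = {8}  now seen {0,8}
L2 = {1}  now seen {0,1,8}
L3 = {7}  now seen {0,1,7,8}
Reach set: {0,1,7,8}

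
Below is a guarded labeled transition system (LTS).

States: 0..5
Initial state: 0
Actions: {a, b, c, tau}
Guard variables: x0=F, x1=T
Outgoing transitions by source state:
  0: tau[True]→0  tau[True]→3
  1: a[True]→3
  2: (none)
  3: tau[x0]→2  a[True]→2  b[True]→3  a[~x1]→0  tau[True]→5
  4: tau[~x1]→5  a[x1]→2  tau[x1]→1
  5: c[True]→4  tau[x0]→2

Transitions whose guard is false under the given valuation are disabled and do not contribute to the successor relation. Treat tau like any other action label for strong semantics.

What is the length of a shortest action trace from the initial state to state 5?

Answer: 2

Analysis:
Layered search for 5:
  L0 = {0}
  L1 = {3}
  L2 = {2,5}
first hit 5 at d=2 via tau·tau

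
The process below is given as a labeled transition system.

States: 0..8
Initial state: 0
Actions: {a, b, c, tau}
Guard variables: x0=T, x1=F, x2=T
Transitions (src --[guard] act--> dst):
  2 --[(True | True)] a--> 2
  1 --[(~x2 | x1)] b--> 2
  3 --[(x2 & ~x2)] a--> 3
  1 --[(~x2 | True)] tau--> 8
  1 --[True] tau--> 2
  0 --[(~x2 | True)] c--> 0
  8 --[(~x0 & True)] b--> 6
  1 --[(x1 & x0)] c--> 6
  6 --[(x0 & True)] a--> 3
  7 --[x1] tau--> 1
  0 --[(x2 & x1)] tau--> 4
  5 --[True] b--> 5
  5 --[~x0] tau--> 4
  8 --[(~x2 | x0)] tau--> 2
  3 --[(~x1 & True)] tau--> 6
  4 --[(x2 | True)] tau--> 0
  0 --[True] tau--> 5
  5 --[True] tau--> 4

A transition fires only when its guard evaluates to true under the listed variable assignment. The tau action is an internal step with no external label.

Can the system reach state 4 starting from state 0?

Answer: REACHABLE

Trace:
Guard filter leaves 11 enabled edge(s).
depth 0: {0}
depth 1: {5}  total {0,5}
depth 2: {4}  total {0,4,5}
Reach set: {0,4,5}
witness 4: tau·tau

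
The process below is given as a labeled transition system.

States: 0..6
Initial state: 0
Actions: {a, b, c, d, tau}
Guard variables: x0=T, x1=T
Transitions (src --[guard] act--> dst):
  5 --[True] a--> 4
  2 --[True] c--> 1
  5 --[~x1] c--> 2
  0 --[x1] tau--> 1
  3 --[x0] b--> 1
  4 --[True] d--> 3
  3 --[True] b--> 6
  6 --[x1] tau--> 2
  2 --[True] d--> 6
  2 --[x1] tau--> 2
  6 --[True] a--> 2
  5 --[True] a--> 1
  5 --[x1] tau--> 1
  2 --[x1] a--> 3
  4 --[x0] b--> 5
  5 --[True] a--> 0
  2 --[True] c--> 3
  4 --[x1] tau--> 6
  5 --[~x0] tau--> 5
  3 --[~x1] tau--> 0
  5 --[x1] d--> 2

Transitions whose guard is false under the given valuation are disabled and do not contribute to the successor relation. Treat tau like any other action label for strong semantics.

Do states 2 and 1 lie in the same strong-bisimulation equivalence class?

Refine partition for ~:
  π0 = {{0,1,2,3,4,5,6}}
  π1 = {{0},{1},{2},{3},{4},{5},{6}}
Fixed point at round 2; 7 class(es).
2∈{2}, 1∈{1}

Answer: NOT BISIMILAR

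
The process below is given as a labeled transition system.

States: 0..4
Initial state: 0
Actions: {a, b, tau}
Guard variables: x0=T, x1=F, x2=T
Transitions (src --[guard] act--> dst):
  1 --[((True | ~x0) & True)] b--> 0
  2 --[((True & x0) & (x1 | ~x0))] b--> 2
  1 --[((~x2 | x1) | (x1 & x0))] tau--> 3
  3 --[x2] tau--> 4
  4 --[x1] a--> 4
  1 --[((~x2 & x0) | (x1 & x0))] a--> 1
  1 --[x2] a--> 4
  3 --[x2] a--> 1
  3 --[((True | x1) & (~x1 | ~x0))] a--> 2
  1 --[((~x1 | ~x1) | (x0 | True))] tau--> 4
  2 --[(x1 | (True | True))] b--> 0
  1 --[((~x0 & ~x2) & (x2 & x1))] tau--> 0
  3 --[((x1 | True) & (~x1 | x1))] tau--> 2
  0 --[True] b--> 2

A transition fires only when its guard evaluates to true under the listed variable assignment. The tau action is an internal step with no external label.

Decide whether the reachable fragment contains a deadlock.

R = {0,2}
  0: b→2  [deg 1]
  2: b→0  [deg 1]

Answer: DEADLOCK-FREE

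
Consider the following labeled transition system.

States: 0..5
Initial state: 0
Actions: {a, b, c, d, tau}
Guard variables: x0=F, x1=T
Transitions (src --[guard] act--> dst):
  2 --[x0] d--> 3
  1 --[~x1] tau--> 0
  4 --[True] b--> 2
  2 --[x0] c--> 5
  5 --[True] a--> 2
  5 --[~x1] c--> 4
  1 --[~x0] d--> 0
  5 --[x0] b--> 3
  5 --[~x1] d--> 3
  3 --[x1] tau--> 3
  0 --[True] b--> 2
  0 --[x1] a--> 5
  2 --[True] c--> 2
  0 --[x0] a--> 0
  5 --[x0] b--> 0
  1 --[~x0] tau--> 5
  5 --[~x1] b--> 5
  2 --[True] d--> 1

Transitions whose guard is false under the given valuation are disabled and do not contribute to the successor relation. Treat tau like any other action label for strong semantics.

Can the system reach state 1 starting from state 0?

Answer: REACHABLE

Analysis:
9 transition(s) survive guard evaluation.
L0 = {0}
L1 = {2,5}  total {0,2,5}
L2 = {1}  total {0,1,2,5}
Reach set: {0,1,2,5}
Path to 1: b·d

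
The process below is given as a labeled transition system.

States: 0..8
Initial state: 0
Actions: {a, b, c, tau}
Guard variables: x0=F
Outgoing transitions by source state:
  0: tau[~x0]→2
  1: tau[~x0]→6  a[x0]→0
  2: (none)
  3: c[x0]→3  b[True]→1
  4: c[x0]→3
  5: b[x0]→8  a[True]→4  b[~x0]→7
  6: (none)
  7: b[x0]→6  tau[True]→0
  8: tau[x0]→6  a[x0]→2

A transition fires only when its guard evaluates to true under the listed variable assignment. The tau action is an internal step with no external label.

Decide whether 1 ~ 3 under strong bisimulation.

Answer: NOT BISIMILAR

Working:
Compute ~ classes (split until stable):
  π0 = {{0,1,2,3,4,5,6,7,8}}
  π1 = {{0,1,7},{2,4,6,8},{3},{5}}
  π2 = {{0,1},{2,4,6,8},{3},{5},{7}}
5 equivalence class(es) (converged in 3)
class of 1: {0,1}; class of 3: {3}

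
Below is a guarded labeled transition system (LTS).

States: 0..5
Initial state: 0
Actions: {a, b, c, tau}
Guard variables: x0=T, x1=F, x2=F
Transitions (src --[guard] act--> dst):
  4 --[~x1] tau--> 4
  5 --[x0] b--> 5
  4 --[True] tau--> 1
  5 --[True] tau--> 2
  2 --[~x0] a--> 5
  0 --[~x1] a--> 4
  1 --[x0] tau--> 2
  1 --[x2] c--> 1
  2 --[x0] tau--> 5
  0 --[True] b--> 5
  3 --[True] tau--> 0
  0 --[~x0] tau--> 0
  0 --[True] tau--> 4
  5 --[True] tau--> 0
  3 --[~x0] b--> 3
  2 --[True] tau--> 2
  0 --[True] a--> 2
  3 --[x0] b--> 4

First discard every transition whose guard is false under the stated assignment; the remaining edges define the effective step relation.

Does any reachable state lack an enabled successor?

Answer: DEADLOCK-FREE

Analysis:
Reachable = {0,1,2,4,5}
  0: a→2  a→4  b→5  tau→4  [4 exit(s)]
  1: tau→2  [1 exit(s)]
  2: tau→2  tau→5  [2 exit(s)]
  4: tau→1  tau→4  [2 exit(s)]
  5: b→5  tau→0  tau→2  [3 exit(s)]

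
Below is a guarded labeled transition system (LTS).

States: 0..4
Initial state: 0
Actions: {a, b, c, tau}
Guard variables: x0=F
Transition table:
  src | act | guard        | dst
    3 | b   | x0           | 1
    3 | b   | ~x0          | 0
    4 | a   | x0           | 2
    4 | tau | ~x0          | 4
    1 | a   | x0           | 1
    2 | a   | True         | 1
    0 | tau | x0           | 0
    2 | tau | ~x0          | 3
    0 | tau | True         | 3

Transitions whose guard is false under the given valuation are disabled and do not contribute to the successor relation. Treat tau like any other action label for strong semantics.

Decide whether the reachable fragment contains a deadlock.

Reachable = {0,3}
  0: tau→3  [1 out]
  3: b→0  [1 out]

Answer: DEADLOCK-FREE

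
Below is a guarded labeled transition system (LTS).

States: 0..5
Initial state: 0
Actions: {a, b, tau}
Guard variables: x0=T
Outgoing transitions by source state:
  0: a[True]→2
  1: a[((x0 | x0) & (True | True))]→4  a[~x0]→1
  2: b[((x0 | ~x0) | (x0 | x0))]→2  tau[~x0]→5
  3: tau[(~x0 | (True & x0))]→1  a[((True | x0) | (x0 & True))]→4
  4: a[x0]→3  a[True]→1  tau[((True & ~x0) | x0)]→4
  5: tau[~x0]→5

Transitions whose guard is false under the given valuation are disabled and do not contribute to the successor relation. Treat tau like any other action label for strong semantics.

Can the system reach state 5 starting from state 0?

Answer: UNREACHABLE

Working:
Guard filter leaves 8 enabled edge(s).
Layer 0: {0}
Layer 1: {2}  now seen {0,2}
Reachable = {0,2}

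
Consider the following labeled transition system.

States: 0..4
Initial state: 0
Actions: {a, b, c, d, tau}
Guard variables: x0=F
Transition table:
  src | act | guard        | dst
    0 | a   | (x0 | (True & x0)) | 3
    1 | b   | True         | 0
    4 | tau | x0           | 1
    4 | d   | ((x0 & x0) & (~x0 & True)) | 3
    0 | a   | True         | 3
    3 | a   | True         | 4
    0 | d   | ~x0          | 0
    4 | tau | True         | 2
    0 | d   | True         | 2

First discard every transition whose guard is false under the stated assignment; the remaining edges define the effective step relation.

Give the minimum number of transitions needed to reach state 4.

Answer: 2

Working:
BFS to 4:
  L0 = {0}
  L1 = {2,3}
  L2 = {4}
first hit 4 at d=2 via a·a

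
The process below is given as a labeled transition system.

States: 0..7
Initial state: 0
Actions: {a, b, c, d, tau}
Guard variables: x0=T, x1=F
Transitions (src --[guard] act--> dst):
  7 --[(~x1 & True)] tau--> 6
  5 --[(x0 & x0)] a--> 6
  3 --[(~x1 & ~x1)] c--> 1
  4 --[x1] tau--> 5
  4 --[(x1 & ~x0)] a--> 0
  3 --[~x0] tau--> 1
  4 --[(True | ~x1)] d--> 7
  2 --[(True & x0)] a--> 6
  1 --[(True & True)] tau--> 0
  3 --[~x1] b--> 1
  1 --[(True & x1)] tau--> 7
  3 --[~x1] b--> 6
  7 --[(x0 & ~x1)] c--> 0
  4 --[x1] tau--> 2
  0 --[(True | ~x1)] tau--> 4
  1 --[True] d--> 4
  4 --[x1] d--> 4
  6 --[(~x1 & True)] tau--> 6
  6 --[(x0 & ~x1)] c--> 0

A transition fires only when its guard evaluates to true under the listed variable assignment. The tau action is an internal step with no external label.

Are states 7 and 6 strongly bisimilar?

Bisimulation quotient by refinement:
  π0 = {{0,1,2,3,4,5,6,7}}
  π1 = {{0},{1},{2,5},{3},{4},{6,7}}
stable after 2 split(s): 6 block(s)
7∈{6,7}, 6∈{6,7}

Answer: BISIMILAR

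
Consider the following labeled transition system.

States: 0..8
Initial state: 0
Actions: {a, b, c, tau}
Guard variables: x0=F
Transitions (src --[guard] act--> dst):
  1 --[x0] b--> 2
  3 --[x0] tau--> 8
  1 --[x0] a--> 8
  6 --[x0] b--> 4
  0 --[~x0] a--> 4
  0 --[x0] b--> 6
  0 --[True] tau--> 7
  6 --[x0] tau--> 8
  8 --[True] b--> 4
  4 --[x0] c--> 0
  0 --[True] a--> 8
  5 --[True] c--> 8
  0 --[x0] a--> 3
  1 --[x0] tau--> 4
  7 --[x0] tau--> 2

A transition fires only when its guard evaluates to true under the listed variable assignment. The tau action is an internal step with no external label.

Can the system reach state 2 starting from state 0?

Answer: UNREACHABLE

Trace:
5 transition(s) survive guard evaluation.
depth 0: {0}
depth 1: {4,7,8}  total {0,4,7,8}
Reach set: {0,4,7,8}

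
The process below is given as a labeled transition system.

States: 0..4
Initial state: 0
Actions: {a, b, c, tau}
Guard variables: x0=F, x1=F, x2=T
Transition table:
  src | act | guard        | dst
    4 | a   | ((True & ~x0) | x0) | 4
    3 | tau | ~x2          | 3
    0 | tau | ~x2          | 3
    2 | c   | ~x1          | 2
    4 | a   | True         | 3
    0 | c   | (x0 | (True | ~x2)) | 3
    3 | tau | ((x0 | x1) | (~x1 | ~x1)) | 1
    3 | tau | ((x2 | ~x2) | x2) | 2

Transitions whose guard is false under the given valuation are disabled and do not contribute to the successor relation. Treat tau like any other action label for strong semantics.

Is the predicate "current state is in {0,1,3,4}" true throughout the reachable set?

Answer: INVARIANT VIOLATED at state 2

Analysis:
Allowed set {0,1,3,4}
Reachable = {0,1,2,3}
  0: ✓
  1: ✓
  2: outside
  3: ✓
witness against invariant: c·tau → 2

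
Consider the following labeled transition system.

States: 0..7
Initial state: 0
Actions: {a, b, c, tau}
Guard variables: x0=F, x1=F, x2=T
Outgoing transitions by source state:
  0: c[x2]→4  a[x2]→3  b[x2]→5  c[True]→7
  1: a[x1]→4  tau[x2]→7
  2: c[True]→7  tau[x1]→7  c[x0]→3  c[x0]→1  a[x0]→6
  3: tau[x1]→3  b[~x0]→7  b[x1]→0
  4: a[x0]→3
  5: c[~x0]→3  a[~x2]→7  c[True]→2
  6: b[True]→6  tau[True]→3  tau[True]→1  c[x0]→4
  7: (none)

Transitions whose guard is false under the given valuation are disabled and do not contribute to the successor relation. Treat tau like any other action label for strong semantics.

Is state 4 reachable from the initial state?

12 transition(s) survive guard evaluation.
depth 0: {0}
depth 1: {3,4,5,7}  total {0,3,4,5,7}
depth 2: {2}  total {0,2,3,4,5,7}
Reachable = {0,2,3,4,5,7}
trace reaching 4: c

Answer: REACHABLE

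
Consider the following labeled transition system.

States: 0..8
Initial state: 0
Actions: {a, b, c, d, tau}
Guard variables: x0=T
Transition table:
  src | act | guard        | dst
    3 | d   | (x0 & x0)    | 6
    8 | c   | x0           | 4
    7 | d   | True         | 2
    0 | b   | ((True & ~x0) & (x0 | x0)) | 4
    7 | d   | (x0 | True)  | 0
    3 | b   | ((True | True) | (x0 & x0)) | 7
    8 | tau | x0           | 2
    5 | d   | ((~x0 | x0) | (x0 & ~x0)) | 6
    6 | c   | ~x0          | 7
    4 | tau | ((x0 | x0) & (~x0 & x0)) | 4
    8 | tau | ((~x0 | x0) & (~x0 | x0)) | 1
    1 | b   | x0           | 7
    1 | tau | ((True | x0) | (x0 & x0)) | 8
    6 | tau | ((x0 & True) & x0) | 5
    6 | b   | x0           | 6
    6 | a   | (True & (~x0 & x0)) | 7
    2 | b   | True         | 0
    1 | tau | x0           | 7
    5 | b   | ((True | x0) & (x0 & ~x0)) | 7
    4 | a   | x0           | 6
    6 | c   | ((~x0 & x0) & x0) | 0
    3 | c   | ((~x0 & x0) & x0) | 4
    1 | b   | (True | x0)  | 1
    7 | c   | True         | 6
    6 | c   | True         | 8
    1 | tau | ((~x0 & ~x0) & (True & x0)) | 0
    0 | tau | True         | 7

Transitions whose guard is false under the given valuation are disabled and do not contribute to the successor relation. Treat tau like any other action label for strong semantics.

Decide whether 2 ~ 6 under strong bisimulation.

Answer: NOT BISIMILAR

Working:
Compute ~ classes (split until stable):
  round 0: {{0,1,2,3,4,5,6,7,8}}
  round 1: {{0},{1},{2},{3},{4},{5},{6},{7},{8}}
9 equivalence class(es) (converged in 2)
2∈{2}, 6∈{6}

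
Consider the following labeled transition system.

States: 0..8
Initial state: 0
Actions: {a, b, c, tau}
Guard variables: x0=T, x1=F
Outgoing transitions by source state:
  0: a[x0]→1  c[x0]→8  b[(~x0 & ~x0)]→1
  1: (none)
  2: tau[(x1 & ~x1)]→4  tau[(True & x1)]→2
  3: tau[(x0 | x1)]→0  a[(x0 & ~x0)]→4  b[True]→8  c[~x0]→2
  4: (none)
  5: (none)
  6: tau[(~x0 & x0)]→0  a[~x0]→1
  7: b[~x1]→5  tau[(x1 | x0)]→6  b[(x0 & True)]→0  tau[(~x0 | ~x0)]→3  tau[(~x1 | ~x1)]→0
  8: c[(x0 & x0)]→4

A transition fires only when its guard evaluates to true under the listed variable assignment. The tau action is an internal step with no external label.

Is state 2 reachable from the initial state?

Answer: UNREACHABLE

Trace:
9 transition(s) survive guard evaluation.
depth 0: {0}
depth 1: {1,8}  total {0,1,8}
depth 2: {4}  total {0,1,4,8}
Reach set: {0,1,4,8}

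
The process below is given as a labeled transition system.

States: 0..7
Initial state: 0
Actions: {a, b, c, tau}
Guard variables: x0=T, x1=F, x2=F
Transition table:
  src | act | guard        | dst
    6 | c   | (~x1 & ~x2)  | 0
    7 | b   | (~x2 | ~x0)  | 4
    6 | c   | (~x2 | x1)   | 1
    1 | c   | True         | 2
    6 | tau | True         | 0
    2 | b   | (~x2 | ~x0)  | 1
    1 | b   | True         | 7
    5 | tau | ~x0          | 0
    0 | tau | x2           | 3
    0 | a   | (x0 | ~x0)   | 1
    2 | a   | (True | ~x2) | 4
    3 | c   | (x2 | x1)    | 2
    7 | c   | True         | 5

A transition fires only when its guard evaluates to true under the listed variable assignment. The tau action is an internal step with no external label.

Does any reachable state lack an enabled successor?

R = {0,1,2,4,5,7}
  0: a→1  [1 exit(s)]
  1: b→7  c→2  [2 exit(s)]
  2: a→4  b→1  [2 exit(s)]
  4: ∅  [deadlock]
  5: ∅  [deadlock]
  7: b→4  c→5  [2 exit(s)]
witness 4: a·c·a

Answer: DEADLOCK at state 4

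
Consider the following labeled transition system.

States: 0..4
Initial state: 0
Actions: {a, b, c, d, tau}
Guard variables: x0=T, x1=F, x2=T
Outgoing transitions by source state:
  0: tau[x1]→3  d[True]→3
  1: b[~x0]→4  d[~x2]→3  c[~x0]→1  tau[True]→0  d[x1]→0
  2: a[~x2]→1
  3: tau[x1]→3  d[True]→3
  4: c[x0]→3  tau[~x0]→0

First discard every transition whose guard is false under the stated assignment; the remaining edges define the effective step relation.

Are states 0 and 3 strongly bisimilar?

Answer: BISIMILAR

Analysis:
Bisimulation quotient by refinement:
  π0 = {{0,1,2,3,4}}
  π1 = {{0,3},{1},{2},{4}}
Fixed point at round 2; 4 class(es).
0∈{0,3}, 3∈{0,3}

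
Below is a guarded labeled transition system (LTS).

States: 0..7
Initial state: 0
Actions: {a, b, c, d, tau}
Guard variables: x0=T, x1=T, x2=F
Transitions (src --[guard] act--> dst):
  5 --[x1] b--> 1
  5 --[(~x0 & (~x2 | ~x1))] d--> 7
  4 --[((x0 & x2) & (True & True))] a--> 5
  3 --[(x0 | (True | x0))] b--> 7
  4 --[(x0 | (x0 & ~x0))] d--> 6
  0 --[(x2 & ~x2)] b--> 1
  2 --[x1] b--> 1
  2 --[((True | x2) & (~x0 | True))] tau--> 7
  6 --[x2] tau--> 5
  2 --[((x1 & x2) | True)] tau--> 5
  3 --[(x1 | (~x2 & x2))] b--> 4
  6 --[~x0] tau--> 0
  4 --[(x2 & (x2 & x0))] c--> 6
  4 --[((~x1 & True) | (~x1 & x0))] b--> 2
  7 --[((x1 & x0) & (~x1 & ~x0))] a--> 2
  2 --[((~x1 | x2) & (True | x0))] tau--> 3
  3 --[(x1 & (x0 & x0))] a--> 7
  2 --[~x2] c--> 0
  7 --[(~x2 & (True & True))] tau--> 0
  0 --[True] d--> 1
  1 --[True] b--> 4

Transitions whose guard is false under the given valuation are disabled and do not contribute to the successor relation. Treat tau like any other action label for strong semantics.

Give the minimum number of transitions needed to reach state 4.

Breadth-first toward 4:
  Layer 0: {0}
  Layer 1: {1}
  Layer 2: {4}
depth(4)=2, e.g. d·b

Answer: 2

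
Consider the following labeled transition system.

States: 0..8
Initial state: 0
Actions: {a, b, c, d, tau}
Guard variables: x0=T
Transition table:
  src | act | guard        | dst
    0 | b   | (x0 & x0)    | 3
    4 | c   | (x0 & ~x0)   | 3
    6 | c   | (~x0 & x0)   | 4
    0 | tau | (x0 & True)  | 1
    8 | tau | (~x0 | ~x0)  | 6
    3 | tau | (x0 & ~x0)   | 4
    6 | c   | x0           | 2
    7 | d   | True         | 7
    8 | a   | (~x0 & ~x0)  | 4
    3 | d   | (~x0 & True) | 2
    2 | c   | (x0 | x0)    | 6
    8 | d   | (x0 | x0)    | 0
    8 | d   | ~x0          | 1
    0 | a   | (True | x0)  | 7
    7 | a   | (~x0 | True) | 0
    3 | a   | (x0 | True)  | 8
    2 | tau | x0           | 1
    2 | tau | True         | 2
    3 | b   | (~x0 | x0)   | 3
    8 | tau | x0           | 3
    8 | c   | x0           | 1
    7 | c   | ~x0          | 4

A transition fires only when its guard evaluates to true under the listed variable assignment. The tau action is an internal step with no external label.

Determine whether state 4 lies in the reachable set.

Guard filter leaves 14 enabled edge(s).
Layer 0: {0}
Layer 1: {1,3,7}  cumulative {0,1,3,7}
Layer 2: {8}  cumulative {0,1,3,7,8}
Reachable = {0,1,3,7,8}

Answer: UNREACHABLE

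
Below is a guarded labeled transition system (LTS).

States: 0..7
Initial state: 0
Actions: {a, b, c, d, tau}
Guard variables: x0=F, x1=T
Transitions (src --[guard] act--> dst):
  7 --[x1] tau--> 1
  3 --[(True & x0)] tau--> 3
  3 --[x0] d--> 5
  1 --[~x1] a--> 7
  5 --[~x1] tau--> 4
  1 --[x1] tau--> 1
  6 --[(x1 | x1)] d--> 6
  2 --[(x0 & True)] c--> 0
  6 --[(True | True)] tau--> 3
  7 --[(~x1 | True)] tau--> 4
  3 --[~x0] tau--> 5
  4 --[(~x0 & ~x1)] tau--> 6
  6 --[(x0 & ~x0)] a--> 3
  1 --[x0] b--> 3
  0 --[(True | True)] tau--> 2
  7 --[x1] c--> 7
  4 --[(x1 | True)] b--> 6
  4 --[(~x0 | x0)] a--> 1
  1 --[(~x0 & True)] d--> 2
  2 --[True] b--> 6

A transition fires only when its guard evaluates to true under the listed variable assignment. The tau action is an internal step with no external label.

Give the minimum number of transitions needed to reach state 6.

Layered search for 6:
  depth 0: {0}
  depth 1: {2}
  depth 2: {6}
depth(6)=2, e.g. tau·b

Answer: 2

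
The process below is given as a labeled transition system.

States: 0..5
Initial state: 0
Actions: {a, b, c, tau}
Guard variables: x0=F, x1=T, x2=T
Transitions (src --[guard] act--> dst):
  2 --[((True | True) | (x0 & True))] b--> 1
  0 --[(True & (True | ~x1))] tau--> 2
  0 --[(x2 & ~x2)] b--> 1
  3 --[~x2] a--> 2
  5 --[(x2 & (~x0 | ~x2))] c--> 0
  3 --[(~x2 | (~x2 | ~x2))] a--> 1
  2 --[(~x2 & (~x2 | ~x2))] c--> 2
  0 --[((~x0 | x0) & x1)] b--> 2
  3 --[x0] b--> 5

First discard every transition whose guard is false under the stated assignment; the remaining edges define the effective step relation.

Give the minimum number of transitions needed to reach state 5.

Answer: UNREACHABLE

Working:
Layered search for 5:
  L0 = {0}
  L1 = {2}
  L2 = {1}
5 never appears.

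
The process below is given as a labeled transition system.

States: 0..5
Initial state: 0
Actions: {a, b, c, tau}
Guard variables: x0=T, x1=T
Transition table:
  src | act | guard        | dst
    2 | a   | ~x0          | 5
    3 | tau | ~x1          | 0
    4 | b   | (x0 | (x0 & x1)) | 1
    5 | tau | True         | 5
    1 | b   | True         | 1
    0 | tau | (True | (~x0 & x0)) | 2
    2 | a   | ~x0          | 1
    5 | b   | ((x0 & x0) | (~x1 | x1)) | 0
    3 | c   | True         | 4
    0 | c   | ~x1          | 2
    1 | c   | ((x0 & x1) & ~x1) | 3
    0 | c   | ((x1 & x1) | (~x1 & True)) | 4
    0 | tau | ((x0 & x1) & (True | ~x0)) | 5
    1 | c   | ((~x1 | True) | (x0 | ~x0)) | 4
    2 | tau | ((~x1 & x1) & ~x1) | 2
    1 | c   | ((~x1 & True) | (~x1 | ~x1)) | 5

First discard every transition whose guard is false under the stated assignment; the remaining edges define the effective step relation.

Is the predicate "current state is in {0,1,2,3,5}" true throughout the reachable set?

Inv-set: {0,1,2,3,5}
Reach set: {0,1,2,4,5}
  0: ✓
  1: ✓
  2: ✓
  4: outside
  5: ✓
reach 4 via c — violates

Answer: INVARIANT VIOLATED at state 4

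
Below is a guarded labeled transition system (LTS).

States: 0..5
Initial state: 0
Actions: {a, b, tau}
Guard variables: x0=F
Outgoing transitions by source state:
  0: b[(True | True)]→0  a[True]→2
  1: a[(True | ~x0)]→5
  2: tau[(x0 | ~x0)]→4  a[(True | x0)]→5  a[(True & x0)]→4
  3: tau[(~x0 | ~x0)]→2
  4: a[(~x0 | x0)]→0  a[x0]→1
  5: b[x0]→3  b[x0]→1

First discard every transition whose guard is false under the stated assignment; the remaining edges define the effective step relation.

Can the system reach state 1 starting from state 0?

Answer: UNREACHABLE

Working:
Guard filter leaves 7 enabled edge(s).
L0 = {0}
L1 = {2}  cumulative {0,2}
L2 = {4,5}  cumulative {0,2,4,5}
Reach set: {0,2,4,5}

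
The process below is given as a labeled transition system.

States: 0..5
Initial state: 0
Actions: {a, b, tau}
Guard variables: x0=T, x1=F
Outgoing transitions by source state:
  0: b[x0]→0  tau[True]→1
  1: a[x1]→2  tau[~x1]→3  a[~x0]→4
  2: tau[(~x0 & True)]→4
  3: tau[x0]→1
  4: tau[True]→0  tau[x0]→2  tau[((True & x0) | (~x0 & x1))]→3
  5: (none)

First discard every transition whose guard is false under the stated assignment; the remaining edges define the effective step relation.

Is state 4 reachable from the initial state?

Answer: UNREACHABLE

Trace:
Guard filter leaves 7 enabled edge(s).
L0 = {0}
L1 = {1}  cumulative {0,1}
L2 = {3}  cumulative {0,1,3}
R = {0,1,3}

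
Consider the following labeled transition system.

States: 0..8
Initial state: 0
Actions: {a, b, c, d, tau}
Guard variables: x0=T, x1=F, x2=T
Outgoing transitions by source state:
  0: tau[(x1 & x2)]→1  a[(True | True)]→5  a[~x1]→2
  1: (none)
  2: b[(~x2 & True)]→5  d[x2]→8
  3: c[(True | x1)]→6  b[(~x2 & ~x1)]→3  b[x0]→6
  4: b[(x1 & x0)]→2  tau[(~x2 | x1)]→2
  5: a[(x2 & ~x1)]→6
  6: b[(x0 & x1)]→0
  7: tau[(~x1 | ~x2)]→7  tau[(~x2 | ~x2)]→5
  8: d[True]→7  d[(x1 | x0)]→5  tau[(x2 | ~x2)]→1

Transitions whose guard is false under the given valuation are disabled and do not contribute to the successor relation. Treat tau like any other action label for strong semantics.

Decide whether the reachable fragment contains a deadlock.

R = {0,1,2,5,6,7,8}
  0: a→2  a→5  [2 out]
  1: ∅  [STUCK]
  2: d→8  [1 out]
  5: a→6  [1 out]
  6: ∅  [STUCK]
  7: tau→7  [1 out]
  8: d→5  d→7  tau→1  [3 out]
Path to 1: a·d·tau

Answer: DEADLOCK at state 1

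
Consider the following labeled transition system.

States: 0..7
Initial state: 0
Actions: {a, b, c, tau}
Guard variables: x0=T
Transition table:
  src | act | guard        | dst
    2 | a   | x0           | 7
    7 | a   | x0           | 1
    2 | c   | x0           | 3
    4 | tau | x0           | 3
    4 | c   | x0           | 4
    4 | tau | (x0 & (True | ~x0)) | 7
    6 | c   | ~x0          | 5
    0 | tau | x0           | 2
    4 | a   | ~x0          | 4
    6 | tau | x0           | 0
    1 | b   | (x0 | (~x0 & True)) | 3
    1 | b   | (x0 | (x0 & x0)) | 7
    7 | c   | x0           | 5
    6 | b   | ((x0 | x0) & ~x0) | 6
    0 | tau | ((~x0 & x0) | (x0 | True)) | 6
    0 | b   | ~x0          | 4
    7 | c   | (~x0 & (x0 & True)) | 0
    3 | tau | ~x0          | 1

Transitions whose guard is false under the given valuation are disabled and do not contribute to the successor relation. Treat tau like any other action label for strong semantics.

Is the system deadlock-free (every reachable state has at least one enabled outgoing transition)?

Reachable = {0,1,2,3,5,6,7}
  0: tau→2  tau→6  [2 out]
  1: b→3  b→7  [2 out]
  2: a→7  c→3  [2 out]
  3: ∅  [deadlock]
  5: ∅  [deadlock]
  6: tau→0  [1 out]
  7: a→1  c→5  [2 out]
trace reaching 3: tau·c

Answer: DEADLOCK at state 3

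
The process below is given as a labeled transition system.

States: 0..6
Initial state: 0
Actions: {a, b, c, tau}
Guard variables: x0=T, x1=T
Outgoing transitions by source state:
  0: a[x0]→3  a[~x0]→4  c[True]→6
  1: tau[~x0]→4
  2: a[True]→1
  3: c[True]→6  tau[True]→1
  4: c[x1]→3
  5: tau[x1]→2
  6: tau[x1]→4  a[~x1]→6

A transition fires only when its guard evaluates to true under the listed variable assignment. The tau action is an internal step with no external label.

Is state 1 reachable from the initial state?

Answer: REACHABLE

Trace:
After dropping false guards: 8 live edges.
depth 0: {0}
depth 1: {3,6}  cumulative {0,3,6}
depth 2: {1,4}  cumulative {0,1,3,4,6}
R = {0,1,3,4,6}
trace reaching 1: a·tau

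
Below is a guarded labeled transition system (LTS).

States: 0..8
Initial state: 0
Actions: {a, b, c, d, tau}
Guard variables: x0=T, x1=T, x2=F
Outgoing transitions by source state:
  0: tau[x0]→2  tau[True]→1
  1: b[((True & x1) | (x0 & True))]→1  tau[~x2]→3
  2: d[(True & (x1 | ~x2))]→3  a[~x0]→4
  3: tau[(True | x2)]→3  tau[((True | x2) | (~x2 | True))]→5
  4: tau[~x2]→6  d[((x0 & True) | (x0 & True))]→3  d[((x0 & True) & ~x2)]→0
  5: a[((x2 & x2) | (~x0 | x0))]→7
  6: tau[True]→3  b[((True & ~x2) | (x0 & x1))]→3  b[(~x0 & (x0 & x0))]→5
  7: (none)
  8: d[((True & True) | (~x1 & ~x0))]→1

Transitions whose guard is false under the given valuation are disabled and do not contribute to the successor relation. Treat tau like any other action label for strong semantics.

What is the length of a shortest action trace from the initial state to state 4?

BFS to 4:
  Layer 0: {0}
  Layer 1: {1,2}
  Layer 2: {3}
  Layer 3: {5}
  Layer 4: {7}
4 never appears.

Answer: UNREACHABLE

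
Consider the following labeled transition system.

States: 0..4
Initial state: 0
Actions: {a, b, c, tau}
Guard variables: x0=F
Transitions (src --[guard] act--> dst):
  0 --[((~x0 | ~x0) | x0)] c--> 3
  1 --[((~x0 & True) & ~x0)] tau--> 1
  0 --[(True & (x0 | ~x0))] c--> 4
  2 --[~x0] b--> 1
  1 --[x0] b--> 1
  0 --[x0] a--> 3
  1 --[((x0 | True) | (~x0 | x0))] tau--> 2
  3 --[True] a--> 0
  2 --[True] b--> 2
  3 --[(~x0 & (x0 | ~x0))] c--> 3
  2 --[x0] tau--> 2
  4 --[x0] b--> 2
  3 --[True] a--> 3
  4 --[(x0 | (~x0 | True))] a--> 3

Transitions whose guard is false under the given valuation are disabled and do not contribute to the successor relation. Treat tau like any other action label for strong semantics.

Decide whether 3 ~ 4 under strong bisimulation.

Answer: NOT BISIMILAR

Working:
Refine partition for ~:
  round 0: {{0,1,2,3,4}}
  round 1: {{0},{1},{2},{3},{4}}
Fixed point at round 2; 5 class(es).
class of 3: {3}; class of 4: {4}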